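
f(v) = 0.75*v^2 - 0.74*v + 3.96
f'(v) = 1.5*v - 0.74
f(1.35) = 4.33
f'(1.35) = 1.28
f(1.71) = 4.89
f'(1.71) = 1.82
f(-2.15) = 9.02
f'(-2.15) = -3.96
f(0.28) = 3.81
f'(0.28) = -0.32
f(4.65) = 16.74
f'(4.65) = 6.24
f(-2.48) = 10.41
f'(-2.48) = -4.46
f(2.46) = 6.68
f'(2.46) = 2.95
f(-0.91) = 5.25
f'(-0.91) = -2.10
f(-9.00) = 71.37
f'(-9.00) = -14.24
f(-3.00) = 12.93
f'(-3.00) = -5.24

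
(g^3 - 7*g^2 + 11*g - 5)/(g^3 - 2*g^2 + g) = (g - 5)/g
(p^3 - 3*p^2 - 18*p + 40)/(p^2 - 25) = (p^2 + 2*p - 8)/(p + 5)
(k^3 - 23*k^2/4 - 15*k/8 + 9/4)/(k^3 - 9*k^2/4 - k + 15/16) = 2*(k - 6)/(2*k - 5)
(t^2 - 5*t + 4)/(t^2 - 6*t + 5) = (t - 4)/(t - 5)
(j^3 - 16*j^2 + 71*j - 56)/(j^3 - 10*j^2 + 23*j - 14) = (j - 8)/(j - 2)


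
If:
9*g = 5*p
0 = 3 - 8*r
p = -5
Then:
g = -25/9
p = -5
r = 3/8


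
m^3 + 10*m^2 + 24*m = m*(m + 4)*(m + 6)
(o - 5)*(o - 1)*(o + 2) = o^3 - 4*o^2 - 7*o + 10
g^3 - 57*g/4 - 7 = (g - 4)*(g + 1/2)*(g + 7/2)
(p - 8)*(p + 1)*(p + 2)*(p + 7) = p^4 + 2*p^3 - 57*p^2 - 170*p - 112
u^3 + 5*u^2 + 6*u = u*(u + 2)*(u + 3)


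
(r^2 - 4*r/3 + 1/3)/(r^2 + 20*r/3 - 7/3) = (r - 1)/(r + 7)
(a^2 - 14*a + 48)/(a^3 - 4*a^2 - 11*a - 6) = (a - 8)/(a^2 + 2*a + 1)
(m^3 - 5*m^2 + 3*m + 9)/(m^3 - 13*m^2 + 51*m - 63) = (m + 1)/(m - 7)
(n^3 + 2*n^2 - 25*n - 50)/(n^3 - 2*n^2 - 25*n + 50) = (n + 2)/(n - 2)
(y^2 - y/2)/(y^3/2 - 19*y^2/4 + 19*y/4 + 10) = 2*y*(2*y - 1)/(2*y^3 - 19*y^2 + 19*y + 40)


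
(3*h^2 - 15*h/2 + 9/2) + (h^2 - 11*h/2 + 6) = 4*h^2 - 13*h + 21/2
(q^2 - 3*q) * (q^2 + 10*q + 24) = q^4 + 7*q^3 - 6*q^2 - 72*q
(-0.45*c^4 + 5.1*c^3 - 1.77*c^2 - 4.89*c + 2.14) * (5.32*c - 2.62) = -2.394*c^5 + 28.311*c^4 - 22.7784*c^3 - 21.3774*c^2 + 24.1966*c - 5.6068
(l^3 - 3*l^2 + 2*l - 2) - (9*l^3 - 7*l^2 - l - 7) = -8*l^3 + 4*l^2 + 3*l + 5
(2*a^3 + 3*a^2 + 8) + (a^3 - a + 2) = 3*a^3 + 3*a^2 - a + 10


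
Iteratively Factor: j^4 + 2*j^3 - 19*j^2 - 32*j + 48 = (j + 3)*(j^3 - j^2 - 16*j + 16) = (j + 3)*(j + 4)*(j^2 - 5*j + 4) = (j - 1)*(j + 3)*(j + 4)*(j - 4)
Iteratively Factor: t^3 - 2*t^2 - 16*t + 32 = (t - 2)*(t^2 - 16) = (t - 4)*(t - 2)*(t + 4)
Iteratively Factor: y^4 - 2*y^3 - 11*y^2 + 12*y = (y - 1)*(y^3 - y^2 - 12*y) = (y - 4)*(y - 1)*(y^2 + 3*y) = y*(y - 4)*(y - 1)*(y + 3)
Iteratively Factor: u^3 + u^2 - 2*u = (u - 1)*(u^2 + 2*u) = u*(u - 1)*(u + 2)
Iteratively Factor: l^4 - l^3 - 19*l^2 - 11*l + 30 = (l - 1)*(l^3 - 19*l - 30) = (l - 1)*(l + 3)*(l^2 - 3*l - 10) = (l - 5)*(l - 1)*(l + 3)*(l + 2)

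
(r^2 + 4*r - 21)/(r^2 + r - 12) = (r + 7)/(r + 4)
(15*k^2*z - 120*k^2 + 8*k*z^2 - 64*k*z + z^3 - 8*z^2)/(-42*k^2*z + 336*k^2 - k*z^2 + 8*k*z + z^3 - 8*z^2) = (15*k^2 + 8*k*z + z^2)/(-42*k^2 - k*z + z^2)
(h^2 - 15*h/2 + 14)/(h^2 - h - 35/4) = 2*(h - 4)/(2*h + 5)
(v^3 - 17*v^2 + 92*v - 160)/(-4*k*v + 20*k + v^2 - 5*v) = (v^2 - 12*v + 32)/(-4*k + v)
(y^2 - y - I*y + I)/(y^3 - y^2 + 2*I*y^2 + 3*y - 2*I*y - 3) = 1/(y + 3*I)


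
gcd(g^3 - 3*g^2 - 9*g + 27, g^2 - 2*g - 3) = g - 3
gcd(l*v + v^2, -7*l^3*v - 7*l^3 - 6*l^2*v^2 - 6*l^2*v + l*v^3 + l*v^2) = l + v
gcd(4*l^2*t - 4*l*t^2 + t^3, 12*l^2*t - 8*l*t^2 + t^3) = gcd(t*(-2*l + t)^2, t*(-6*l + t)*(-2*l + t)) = -2*l*t + t^2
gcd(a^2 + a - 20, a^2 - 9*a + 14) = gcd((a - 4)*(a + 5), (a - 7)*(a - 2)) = 1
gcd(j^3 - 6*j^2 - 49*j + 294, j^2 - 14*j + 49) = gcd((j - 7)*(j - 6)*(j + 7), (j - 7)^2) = j - 7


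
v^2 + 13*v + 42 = (v + 6)*(v + 7)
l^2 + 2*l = l*(l + 2)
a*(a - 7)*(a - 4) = a^3 - 11*a^2 + 28*a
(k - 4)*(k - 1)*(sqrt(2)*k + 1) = sqrt(2)*k^3 - 5*sqrt(2)*k^2 + k^2 - 5*k + 4*sqrt(2)*k + 4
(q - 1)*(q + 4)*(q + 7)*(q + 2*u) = q^4 + 2*q^3*u + 10*q^3 + 20*q^2*u + 17*q^2 + 34*q*u - 28*q - 56*u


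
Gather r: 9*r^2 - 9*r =9*r^2 - 9*r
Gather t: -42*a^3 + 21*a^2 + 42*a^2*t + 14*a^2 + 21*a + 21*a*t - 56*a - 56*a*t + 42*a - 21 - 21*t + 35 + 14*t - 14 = -42*a^3 + 35*a^2 + 7*a + t*(42*a^2 - 35*a - 7)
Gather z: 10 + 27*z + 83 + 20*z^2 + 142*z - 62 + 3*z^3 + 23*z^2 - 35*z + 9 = 3*z^3 + 43*z^2 + 134*z + 40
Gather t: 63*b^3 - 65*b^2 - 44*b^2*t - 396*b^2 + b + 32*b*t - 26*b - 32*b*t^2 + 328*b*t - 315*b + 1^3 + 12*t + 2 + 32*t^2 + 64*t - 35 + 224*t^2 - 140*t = 63*b^3 - 461*b^2 - 340*b + t^2*(256 - 32*b) + t*(-44*b^2 + 360*b - 64) - 32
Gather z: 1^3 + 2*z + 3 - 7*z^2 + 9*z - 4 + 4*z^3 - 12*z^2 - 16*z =4*z^3 - 19*z^2 - 5*z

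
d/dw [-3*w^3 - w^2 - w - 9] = -9*w^2 - 2*w - 1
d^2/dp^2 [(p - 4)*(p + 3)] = 2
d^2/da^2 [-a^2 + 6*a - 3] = -2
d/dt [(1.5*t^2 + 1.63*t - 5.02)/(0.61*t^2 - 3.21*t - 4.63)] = (-5.8093*t^2 - 7.7656*t - 23.6611)/(0.3721*t^4 - 3.9162*t^3 + 4.6555*t^2 + 29.7246*t + 21.4369)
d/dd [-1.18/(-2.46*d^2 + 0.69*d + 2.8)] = (0.8142 - 5.8056*d)/(-2.46*d^2 + 0.69*d + 2.8)^2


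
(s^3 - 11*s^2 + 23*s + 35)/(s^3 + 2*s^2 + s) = (s^2 - 12*s + 35)/(s*(s + 1))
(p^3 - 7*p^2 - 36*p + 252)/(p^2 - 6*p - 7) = (p^2 - 36)/(p + 1)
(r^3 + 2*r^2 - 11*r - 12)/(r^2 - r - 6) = (r^2 + 5*r + 4)/(r + 2)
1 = 1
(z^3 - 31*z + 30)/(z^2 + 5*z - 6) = z - 5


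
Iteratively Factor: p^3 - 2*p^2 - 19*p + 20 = (p - 5)*(p^2 + 3*p - 4) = (p - 5)*(p + 4)*(p - 1)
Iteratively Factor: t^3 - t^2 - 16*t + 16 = (t - 4)*(t^2 + 3*t - 4) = (t - 4)*(t + 4)*(t - 1)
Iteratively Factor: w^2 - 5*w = (w)*(w - 5)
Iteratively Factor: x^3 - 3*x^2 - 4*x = (x)*(x^2 - 3*x - 4) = x*(x + 1)*(x - 4)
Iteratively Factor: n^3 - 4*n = (n)*(n^2 - 4) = n*(n + 2)*(n - 2)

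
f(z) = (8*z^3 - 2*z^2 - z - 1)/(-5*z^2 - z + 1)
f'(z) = (10*z + 1)*(8*z^3 - 2*z^2 - z - 1)/(-5*z^2 - z + 1)^2 + (24*z^2 - 4*z - 1)/(-5*z^2 - z + 1)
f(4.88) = -7.13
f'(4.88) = -1.60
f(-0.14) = -0.88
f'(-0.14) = 0.37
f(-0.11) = -0.88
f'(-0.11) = -0.17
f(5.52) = -8.15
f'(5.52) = -1.60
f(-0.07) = -0.90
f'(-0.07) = -0.83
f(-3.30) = 6.12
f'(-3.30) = -1.55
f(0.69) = 0.01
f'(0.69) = -3.73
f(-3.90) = 7.06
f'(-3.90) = -1.57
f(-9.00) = 15.15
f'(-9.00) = -1.60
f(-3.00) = 5.66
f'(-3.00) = -1.53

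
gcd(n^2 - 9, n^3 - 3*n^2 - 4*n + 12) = n - 3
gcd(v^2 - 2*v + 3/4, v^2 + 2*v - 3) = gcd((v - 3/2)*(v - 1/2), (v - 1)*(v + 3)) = 1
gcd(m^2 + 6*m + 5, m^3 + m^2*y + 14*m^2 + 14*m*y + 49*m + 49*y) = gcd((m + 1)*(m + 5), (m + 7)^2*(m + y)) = 1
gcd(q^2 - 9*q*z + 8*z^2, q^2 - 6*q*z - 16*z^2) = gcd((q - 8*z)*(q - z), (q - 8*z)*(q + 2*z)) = -q + 8*z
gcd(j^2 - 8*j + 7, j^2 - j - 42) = j - 7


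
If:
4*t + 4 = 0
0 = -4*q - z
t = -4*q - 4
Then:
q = -3/4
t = -1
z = 3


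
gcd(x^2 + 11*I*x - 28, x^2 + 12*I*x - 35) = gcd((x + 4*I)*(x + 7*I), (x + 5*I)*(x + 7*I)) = x + 7*I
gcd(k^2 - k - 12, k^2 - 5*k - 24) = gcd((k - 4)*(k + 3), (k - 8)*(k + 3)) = k + 3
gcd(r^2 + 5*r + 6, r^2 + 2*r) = r + 2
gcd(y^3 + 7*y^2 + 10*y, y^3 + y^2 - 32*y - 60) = y^2 + 7*y + 10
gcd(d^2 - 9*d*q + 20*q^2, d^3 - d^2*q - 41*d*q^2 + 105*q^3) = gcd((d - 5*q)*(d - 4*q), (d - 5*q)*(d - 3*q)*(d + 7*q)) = -d + 5*q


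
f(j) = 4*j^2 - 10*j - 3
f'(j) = 8*j - 10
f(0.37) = -6.15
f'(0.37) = -7.04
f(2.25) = -5.25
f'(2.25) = 8.00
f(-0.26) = -0.13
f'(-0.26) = -12.08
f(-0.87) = 8.73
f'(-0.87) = -16.96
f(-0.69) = 5.80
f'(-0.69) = -15.52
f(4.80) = 41.16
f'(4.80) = 28.40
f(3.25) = 6.75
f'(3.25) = 16.00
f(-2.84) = 57.66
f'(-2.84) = -32.72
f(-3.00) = 63.00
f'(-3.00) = -34.00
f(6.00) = 81.00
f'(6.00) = 38.00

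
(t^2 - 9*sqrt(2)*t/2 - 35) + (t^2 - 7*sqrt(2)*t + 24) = 2*t^2 - 23*sqrt(2)*t/2 - 11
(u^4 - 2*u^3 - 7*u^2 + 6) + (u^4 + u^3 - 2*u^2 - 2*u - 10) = 2*u^4 - u^3 - 9*u^2 - 2*u - 4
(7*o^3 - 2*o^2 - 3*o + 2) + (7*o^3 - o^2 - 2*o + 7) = 14*o^3 - 3*o^2 - 5*o + 9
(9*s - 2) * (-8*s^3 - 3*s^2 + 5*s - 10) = -72*s^4 - 11*s^3 + 51*s^2 - 100*s + 20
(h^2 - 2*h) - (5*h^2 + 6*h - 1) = -4*h^2 - 8*h + 1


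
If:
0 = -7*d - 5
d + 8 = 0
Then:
No Solution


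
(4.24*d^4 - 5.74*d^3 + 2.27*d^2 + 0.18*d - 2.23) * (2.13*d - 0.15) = 9.0312*d^5 - 12.8622*d^4 + 5.6961*d^3 + 0.0429*d^2 - 4.7769*d + 0.3345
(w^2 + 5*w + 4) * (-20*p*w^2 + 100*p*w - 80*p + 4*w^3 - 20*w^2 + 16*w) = -20*p*w^4 + 340*p*w^2 - 320*p + 4*w^5 - 68*w^3 + 64*w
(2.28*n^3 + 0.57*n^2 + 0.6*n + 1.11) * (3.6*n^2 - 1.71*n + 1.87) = 8.208*n^5 - 1.8468*n^4 + 5.4489*n^3 + 4.0359*n^2 - 0.7761*n + 2.0757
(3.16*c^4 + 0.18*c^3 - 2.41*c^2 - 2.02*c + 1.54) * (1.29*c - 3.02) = 4.0764*c^5 - 9.311*c^4 - 3.6525*c^3 + 4.6724*c^2 + 8.087*c - 4.6508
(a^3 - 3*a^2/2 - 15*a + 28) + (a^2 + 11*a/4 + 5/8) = a^3 - a^2/2 - 49*a/4 + 229/8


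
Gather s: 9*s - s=8*s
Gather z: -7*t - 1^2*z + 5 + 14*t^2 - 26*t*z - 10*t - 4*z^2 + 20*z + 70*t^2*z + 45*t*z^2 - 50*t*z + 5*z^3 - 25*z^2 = 14*t^2 - 17*t + 5*z^3 + z^2*(45*t - 29) + z*(70*t^2 - 76*t + 19) + 5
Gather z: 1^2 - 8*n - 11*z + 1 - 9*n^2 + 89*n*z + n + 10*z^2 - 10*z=-9*n^2 - 7*n + 10*z^2 + z*(89*n - 21) + 2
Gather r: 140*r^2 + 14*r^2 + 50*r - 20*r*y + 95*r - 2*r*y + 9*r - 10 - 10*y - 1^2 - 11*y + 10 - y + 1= 154*r^2 + r*(154 - 22*y) - 22*y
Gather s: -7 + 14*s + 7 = 14*s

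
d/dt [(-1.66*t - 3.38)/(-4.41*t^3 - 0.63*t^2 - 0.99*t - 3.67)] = (-14.6412*t^3 - 45.7632*t^2 - 4.2588*t + 2.746)/(19.4481*t^6 + 5.5566*t^5 + 9.1287*t^4 + 33.6168*t^3 + 5.6043*t^2 + 7.2666*t + 13.4689)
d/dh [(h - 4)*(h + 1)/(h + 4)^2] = (11*h - 4)/(h^3 + 12*h^2 + 48*h + 64)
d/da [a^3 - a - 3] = 3*a^2 - 1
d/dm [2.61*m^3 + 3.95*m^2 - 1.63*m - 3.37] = 7.83*m^2 + 7.9*m - 1.63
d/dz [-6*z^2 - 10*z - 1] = -12*z - 10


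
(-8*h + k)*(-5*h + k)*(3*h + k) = 120*h^3 + h^2*k - 10*h*k^2 + k^3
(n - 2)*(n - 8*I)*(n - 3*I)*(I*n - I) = I*n^4 + 11*n^3 - 3*I*n^3 - 33*n^2 - 22*I*n^2 + 22*n + 72*I*n - 48*I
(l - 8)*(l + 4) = l^2 - 4*l - 32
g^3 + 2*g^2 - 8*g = g*(g - 2)*(g + 4)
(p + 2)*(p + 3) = p^2 + 5*p + 6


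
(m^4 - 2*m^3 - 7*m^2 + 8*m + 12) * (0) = 0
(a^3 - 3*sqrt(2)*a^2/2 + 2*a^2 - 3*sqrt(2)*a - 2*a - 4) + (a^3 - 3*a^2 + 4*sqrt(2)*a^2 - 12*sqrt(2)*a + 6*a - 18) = 2*a^3 - a^2 + 5*sqrt(2)*a^2/2 - 15*sqrt(2)*a + 4*a - 22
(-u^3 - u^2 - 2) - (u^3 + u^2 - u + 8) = -2*u^3 - 2*u^2 + u - 10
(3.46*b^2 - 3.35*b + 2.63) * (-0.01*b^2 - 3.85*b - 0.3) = -0.0346*b^4 - 13.2875*b^3 + 11.8332*b^2 - 9.1205*b - 0.789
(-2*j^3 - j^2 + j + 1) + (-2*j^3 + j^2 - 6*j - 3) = -4*j^3 - 5*j - 2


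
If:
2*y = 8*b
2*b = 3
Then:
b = 3/2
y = 6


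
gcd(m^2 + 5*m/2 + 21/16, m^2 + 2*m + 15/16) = m + 3/4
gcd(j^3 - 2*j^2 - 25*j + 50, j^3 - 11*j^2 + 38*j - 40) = j^2 - 7*j + 10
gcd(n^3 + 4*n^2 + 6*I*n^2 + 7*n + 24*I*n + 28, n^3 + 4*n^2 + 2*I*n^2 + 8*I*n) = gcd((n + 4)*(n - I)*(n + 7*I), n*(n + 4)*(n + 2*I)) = n + 4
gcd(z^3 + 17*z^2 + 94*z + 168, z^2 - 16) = z + 4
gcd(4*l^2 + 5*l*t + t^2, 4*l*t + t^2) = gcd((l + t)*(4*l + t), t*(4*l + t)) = 4*l + t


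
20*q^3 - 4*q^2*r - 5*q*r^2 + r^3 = (-5*q + r)*(-2*q + r)*(2*q + r)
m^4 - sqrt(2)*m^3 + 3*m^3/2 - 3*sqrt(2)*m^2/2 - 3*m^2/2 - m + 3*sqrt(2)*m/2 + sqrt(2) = (m - 1)*(m + 1/2)*(m + 2)*(m - sqrt(2))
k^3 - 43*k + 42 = (k - 6)*(k - 1)*(k + 7)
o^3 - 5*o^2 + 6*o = o*(o - 3)*(o - 2)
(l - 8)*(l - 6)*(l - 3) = l^3 - 17*l^2 + 90*l - 144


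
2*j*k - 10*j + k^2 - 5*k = (2*j + k)*(k - 5)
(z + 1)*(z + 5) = z^2 + 6*z + 5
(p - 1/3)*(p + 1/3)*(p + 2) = p^3 + 2*p^2 - p/9 - 2/9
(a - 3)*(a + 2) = a^2 - a - 6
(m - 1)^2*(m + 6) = m^3 + 4*m^2 - 11*m + 6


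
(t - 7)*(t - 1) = t^2 - 8*t + 7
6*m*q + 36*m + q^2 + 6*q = (6*m + q)*(q + 6)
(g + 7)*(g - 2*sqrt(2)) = g^2 - 2*sqrt(2)*g + 7*g - 14*sqrt(2)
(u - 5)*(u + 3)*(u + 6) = u^3 + 4*u^2 - 27*u - 90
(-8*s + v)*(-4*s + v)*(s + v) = 32*s^3 + 20*s^2*v - 11*s*v^2 + v^3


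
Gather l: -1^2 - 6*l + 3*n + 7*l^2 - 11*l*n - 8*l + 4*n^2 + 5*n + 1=7*l^2 + l*(-11*n - 14) + 4*n^2 + 8*n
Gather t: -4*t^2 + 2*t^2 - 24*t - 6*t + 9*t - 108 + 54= -2*t^2 - 21*t - 54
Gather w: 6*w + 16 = 6*w + 16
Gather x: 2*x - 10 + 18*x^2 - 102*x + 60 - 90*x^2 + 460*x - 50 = -72*x^2 + 360*x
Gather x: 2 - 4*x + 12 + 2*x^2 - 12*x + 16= 2*x^2 - 16*x + 30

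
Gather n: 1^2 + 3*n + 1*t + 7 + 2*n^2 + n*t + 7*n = 2*n^2 + n*(t + 10) + t + 8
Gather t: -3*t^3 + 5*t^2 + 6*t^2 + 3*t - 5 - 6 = -3*t^3 + 11*t^2 + 3*t - 11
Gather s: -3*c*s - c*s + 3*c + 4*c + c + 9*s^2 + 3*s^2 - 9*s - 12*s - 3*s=8*c + 12*s^2 + s*(-4*c - 24)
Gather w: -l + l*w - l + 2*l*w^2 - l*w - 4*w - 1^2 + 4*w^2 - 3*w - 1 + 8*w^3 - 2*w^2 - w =-2*l + 8*w^3 + w^2*(2*l + 2) - 8*w - 2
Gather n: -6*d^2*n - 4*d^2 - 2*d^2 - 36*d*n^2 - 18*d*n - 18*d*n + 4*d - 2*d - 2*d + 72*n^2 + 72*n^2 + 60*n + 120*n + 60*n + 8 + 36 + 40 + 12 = -6*d^2 + n^2*(144 - 36*d) + n*(-6*d^2 - 36*d + 240) + 96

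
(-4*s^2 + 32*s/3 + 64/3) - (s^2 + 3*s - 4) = -5*s^2 + 23*s/3 + 76/3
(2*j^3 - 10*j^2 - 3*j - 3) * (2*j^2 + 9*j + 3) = 4*j^5 - 2*j^4 - 90*j^3 - 63*j^2 - 36*j - 9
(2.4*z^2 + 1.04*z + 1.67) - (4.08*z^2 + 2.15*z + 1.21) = -1.68*z^2 - 1.11*z + 0.46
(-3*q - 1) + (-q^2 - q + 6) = -q^2 - 4*q + 5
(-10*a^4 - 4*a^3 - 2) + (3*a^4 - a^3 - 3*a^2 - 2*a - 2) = -7*a^4 - 5*a^3 - 3*a^2 - 2*a - 4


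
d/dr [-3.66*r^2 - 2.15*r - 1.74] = -7.32*r - 2.15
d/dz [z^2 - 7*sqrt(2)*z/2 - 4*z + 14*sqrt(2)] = 2*z - 7*sqrt(2)/2 - 4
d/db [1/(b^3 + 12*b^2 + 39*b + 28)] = 3*(-b^2 - 8*b - 13)/(b^3 + 12*b^2 + 39*b + 28)^2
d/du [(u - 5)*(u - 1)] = 2*u - 6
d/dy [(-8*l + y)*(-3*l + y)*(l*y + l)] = l*(24*l^2 - 22*l*y - 11*l + 3*y^2 + 2*y)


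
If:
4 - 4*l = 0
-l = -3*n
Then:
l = 1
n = 1/3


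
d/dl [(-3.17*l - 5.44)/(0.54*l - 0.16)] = (1.860192*l - 0.551168)/(0.54*l - 0.16)^3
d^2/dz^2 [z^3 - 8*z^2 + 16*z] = 6*z - 16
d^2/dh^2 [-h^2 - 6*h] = -2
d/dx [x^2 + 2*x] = 2*x + 2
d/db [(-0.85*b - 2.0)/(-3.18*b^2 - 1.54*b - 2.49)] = (2.703*b^2 + 1.309*b - (0.85*b + 2.0)*(6.36*b + 1.54) + 2.1165)/(3.18*b^2 + 1.54*b + 2.49)^2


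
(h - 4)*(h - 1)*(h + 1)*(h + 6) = h^4 + 2*h^3 - 25*h^2 - 2*h + 24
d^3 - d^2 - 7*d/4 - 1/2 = (d - 2)*(d + 1/2)^2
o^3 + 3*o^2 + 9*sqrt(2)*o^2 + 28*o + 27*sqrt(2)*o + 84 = (o + 3)*(o + 2*sqrt(2))*(o + 7*sqrt(2))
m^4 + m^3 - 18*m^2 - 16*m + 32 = (m - 4)*(m - 1)*(m + 2)*(m + 4)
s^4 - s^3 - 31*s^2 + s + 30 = (s - 6)*(s - 1)*(s + 1)*(s + 5)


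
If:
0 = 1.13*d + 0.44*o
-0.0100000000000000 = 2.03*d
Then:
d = -0.00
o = 0.01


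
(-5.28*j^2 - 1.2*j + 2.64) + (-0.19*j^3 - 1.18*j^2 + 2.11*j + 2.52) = -0.19*j^3 - 6.46*j^2 + 0.91*j + 5.16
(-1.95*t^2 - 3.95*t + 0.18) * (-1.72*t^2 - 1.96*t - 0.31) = 3.354*t^4 + 10.616*t^3 + 8.0369*t^2 + 0.8717*t - 0.0558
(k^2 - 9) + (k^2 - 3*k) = 2*k^2 - 3*k - 9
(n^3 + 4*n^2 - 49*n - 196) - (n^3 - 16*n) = 4*n^2 - 33*n - 196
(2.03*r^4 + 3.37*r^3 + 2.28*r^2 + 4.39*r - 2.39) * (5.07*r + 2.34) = 10.2921*r^5 + 21.8361*r^4 + 19.4454*r^3 + 27.5925*r^2 - 1.8447*r - 5.5926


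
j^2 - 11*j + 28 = (j - 7)*(j - 4)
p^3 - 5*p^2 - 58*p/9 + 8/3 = (p - 6)*(p - 1/3)*(p + 4/3)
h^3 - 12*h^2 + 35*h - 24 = (h - 8)*(h - 3)*(h - 1)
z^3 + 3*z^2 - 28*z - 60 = (z - 5)*(z + 2)*(z + 6)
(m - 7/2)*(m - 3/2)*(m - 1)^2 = m^4 - 7*m^3 + 65*m^2/4 - 31*m/2 + 21/4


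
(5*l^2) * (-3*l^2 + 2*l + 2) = -15*l^4 + 10*l^3 + 10*l^2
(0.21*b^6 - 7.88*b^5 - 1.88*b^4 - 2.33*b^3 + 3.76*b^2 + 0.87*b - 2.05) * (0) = 0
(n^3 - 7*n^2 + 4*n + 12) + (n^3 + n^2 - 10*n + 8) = 2*n^3 - 6*n^2 - 6*n + 20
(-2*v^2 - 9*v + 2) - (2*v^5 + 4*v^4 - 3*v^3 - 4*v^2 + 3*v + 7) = -2*v^5 - 4*v^4 + 3*v^3 + 2*v^2 - 12*v - 5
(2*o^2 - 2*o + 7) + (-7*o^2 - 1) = -5*o^2 - 2*o + 6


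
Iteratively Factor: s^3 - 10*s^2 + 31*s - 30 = (s - 2)*(s^2 - 8*s + 15) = (s - 3)*(s - 2)*(s - 5)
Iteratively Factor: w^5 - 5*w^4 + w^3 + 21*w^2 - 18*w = (w)*(w^4 - 5*w^3 + w^2 + 21*w - 18) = w*(w - 3)*(w^3 - 2*w^2 - 5*w + 6) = w*(w - 3)*(w + 2)*(w^2 - 4*w + 3) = w*(w - 3)^2*(w + 2)*(w - 1)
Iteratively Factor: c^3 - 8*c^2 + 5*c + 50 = (c - 5)*(c^2 - 3*c - 10) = (c - 5)^2*(c + 2)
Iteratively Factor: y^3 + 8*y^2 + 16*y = (y + 4)*(y^2 + 4*y) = (y + 4)^2*(y)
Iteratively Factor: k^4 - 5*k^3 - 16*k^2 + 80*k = (k - 4)*(k^3 - k^2 - 20*k) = k*(k - 4)*(k^2 - k - 20) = k*(k - 4)*(k + 4)*(k - 5)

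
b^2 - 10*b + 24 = (b - 6)*(b - 4)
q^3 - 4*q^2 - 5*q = q*(q - 5)*(q + 1)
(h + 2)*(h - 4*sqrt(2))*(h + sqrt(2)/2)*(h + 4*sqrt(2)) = h^4 + sqrt(2)*h^3/2 + 2*h^3 - 32*h^2 + sqrt(2)*h^2 - 64*h - 16*sqrt(2)*h - 32*sqrt(2)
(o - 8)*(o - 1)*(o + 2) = o^3 - 7*o^2 - 10*o + 16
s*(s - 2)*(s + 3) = s^3 + s^2 - 6*s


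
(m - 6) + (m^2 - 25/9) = m^2 + m - 79/9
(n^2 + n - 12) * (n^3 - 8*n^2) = n^5 - 7*n^4 - 20*n^3 + 96*n^2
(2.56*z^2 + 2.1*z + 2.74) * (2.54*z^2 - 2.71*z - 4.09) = 6.5024*z^4 - 1.6036*z^3 - 9.2018*z^2 - 16.0144*z - 11.2066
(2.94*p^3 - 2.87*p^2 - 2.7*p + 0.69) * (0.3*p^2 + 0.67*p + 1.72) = 0.882*p^5 + 1.1088*p^4 + 2.3239*p^3 - 6.5384*p^2 - 4.1817*p + 1.1868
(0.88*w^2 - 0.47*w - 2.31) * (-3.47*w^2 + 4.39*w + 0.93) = -3.0536*w^4 + 5.4941*w^3 + 6.7708*w^2 - 10.578*w - 2.1483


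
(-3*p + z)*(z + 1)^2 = -3*p*z^2 - 6*p*z - 3*p + z^3 + 2*z^2 + z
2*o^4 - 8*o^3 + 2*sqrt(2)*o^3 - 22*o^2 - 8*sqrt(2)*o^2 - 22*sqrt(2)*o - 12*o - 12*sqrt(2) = (o - 6)*(o + sqrt(2))*(sqrt(2)*o + sqrt(2))^2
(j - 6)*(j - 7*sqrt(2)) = j^2 - 7*sqrt(2)*j - 6*j + 42*sqrt(2)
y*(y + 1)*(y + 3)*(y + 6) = y^4 + 10*y^3 + 27*y^2 + 18*y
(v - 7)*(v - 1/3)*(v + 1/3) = v^3 - 7*v^2 - v/9 + 7/9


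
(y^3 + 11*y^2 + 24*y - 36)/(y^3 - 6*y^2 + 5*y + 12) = (y^3 + 11*y^2 + 24*y - 36)/(y^3 - 6*y^2 + 5*y + 12)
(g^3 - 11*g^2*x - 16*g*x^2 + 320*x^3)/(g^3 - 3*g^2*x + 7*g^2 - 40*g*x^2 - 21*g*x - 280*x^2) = (g - 8*x)/(g + 7)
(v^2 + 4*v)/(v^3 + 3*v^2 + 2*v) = (v + 4)/(v^2 + 3*v + 2)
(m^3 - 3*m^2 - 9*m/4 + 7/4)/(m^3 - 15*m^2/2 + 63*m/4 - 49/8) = 2*(m + 1)/(2*m - 7)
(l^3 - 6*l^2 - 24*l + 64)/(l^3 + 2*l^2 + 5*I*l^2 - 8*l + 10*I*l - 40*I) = (l - 8)/(l + 5*I)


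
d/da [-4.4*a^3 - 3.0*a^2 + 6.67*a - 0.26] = -13.2*a^2 - 6.0*a + 6.67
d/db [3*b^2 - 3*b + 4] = 6*b - 3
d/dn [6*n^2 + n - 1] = 12*n + 1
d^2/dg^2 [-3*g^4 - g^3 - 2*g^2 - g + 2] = -36*g^2 - 6*g - 4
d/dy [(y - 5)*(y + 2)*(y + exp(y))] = y^2*exp(y) + 3*y^2 - y*exp(y) - 6*y - 13*exp(y) - 10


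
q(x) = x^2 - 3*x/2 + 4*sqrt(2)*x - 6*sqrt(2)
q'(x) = 2*x - 3/2 + 4*sqrt(2)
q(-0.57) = -10.53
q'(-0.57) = 3.02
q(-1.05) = -11.75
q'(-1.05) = 2.06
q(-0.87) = -11.34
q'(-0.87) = 2.42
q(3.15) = 14.53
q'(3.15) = 10.46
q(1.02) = -3.20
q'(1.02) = 6.20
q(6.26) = 56.72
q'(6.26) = 16.68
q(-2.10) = -12.80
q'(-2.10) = -0.04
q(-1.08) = -11.81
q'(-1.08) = 2.00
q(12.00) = 185.40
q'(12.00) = 28.16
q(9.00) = 109.93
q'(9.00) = 22.16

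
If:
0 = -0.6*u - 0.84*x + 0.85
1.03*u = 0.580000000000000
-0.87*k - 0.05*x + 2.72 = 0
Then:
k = 3.09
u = 0.56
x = 0.61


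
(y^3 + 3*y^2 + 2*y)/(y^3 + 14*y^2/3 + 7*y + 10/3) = 3*y/(3*y + 5)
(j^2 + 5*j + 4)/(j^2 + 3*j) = (j^2 + 5*j + 4)/(j*(j + 3))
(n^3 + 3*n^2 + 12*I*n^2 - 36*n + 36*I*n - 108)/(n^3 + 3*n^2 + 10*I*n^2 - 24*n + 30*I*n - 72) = (n + 6*I)/(n + 4*I)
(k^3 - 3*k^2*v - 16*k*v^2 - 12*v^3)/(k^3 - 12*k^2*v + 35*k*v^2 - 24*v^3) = (k^3 - 3*k^2*v - 16*k*v^2 - 12*v^3)/(k^3 - 12*k^2*v + 35*k*v^2 - 24*v^3)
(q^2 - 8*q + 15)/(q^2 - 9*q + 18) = (q - 5)/(q - 6)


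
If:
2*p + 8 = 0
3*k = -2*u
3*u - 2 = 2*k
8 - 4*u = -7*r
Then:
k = -4/13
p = -4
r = -80/91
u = 6/13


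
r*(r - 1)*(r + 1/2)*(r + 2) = r^4 + 3*r^3/2 - 3*r^2/2 - r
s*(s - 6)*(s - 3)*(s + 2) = s^4 - 7*s^3 + 36*s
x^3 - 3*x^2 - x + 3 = (x - 3)*(x - 1)*(x + 1)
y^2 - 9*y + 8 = (y - 8)*(y - 1)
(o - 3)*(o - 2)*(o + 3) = o^3 - 2*o^2 - 9*o + 18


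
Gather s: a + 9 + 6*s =a + 6*s + 9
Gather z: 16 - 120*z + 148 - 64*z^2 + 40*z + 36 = -64*z^2 - 80*z + 200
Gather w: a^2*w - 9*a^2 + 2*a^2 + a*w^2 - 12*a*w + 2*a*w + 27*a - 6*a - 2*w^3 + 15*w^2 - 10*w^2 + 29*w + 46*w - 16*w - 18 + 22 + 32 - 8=-7*a^2 + 21*a - 2*w^3 + w^2*(a + 5) + w*(a^2 - 10*a + 59) + 28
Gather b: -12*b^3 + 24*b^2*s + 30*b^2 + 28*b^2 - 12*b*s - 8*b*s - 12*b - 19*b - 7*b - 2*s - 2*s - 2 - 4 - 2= -12*b^3 + b^2*(24*s + 58) + b*(-20*s - 38) - 4*s - 8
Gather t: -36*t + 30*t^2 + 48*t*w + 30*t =30*t^2 + t*(48*w - 6)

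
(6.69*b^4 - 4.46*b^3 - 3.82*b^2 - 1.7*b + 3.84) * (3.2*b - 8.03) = 21.408*b^5 - 67.9927*b^4 + 23.5898*b^3 + 25.2346*b^2 + 25.939*b - 30.8352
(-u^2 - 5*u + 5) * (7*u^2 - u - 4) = -7*u^4 - 34*u^3 + 44*u^2 + 15*u - 20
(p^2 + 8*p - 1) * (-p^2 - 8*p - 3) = -p^4 - 16*p^3 - 66*p^2 - 16*p + 3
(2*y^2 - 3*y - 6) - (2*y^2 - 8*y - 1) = 5*y - 5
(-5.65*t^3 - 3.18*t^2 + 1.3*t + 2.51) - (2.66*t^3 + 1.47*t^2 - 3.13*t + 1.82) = -8.31*t^3 - 4.65*t^2 + 4.43*t + 0.69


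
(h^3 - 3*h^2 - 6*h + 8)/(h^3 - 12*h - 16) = (h - 1)/(h + 2)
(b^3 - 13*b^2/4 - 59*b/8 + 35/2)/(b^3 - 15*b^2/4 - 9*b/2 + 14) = (b + 5/2)/(b + 2)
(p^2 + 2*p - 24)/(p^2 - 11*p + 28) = (p + 6)/(p - 7)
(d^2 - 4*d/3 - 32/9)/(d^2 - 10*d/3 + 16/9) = (3*d + 4)/(3*d - 2)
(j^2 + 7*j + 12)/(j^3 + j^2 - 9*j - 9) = (j + 4)/(j^2 - 2*j - 3)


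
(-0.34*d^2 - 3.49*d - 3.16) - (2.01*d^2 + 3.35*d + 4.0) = -2.35*d^2 - 6.84*d - 7.16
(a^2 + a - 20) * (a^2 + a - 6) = a^4 + 2*a^3 - 25*a^2 - 26*a + 120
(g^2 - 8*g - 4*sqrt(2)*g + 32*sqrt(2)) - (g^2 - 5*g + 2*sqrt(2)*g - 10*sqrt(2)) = -6*sqrt(2)*g - 3*g + 42*sqrt(2)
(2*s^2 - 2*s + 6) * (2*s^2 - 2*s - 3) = 4*s^4 - 8*s^3 + 10*s^2 - 6*s - 18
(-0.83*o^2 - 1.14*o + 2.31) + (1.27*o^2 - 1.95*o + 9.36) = 0.44*o^2 - 3.09*o + 11.67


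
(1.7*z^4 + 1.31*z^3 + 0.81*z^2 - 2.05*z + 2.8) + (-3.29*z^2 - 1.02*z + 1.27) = 1.7*z^4 + 1.31*z^3 - 2.48*z^2 - 3.07*z + 4.07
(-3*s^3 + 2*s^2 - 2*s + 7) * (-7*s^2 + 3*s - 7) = 21*s^5 - 23*s^4 + 41*s^3 - 69*s^2 + 35*s - 49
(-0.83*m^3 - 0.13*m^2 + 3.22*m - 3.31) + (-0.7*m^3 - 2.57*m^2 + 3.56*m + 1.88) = -1.53*m^3 - 2.7*m^2 + 6.78*m - 1.43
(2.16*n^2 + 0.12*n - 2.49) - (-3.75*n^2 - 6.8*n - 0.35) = 5.91*n^2 + 6.92*n - 2.14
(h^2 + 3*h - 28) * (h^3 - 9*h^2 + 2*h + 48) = h^5 - 6*h^4 - 53*h^3 + 306*h^2 + 88*h - 1344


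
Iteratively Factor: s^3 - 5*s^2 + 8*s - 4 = (s - 1)*(s^2 - 4*s + 4) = (s - 2)*(s - 1)*(s - 2)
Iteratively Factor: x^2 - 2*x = (x)*(x - 2)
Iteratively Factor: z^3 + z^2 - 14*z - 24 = (z + 2)*(z^2 - z - 12) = (z - 4)*(z + 2)*(z + 3)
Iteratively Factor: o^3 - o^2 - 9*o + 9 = (o - 3)*(o^2 + 2*o - 3) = (o - 3)*(o - 1)*(o + 3)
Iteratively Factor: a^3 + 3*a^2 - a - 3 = (a + 3)*(a^2 - 1) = (a - 1)*(a + 3)*(a + 1)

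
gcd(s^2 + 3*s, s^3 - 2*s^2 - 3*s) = s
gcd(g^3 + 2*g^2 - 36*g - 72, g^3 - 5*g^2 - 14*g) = g + 2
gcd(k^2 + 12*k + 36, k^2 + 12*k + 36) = k^2 + 12*k + 36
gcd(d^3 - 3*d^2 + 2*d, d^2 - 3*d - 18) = 1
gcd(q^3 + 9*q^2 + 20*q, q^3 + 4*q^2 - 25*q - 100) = q^2 + 9*q + 20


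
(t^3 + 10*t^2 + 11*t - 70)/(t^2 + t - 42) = (t^2 + 3*t - 10)/(t - 6)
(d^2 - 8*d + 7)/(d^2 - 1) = (d - 7)/(d + 1)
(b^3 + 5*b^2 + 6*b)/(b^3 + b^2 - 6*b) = (b + 2)/(b - 2)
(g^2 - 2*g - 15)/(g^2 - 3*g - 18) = (g - 5)/(g - 6)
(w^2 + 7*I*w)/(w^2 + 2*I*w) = (w + 7*I)/(w + 2*I)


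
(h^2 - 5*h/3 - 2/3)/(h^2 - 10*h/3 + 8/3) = (3*h + 1)/(3*h - 4)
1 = 1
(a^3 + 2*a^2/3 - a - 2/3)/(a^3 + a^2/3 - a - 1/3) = (3*a + 2)/(3*a + 1)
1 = 1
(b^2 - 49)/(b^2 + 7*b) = (b - 7)/b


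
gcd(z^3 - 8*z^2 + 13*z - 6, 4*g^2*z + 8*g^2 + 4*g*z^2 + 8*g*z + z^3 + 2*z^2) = 1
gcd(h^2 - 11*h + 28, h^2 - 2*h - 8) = h - 4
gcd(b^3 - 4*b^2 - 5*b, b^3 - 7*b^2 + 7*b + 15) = b^2 - 4*b - 5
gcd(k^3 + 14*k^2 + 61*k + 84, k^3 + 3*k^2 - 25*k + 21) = k + 7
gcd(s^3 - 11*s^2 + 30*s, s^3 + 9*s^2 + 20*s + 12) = 1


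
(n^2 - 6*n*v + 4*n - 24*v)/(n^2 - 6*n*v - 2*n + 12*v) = (n + 4)/(n - 2)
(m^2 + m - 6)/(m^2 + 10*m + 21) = (m - 2)/(m + 7)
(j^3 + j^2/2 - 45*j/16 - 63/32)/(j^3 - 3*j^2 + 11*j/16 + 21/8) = (j + 3/2)/(j - 2)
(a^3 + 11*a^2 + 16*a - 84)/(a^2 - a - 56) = (a^2 + 4*a - 12)/(a - 8)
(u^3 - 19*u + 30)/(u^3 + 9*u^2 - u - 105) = (u - 2)/(u + 7)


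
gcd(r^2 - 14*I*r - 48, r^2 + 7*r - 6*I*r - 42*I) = r - 6*I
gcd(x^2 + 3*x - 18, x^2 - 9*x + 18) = x - 3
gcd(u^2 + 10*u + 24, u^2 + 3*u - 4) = u + 4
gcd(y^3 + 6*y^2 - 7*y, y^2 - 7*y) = y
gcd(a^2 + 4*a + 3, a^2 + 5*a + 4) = a + 1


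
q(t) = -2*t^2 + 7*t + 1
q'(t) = 7 - 4*t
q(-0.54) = -3.36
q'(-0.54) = 9.16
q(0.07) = 1.48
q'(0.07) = 6.72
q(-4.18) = -63.20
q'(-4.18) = 23.72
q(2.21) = 6.70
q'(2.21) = -1.84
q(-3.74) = -53.16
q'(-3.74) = 21.96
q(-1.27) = -11.12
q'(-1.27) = 12.08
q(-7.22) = -153.80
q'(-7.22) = 35.88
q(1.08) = 6.23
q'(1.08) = 2.68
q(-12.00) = -371.00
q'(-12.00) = 55.00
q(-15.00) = -554.00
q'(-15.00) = 67.00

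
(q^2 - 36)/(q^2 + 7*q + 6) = (q - 6)/(q + 1)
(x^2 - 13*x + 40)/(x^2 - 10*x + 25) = (x - 8)/(x - 5)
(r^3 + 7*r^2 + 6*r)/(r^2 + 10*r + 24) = r*(r + 1)/(r + 4)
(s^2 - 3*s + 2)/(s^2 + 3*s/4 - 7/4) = 4*(s - 2)/(4*s + 7)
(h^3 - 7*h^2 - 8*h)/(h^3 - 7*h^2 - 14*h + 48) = h*(h + 1)/(h^2 + h - 6)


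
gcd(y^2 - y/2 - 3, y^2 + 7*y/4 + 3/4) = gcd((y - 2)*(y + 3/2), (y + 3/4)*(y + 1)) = 1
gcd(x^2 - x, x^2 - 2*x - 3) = 1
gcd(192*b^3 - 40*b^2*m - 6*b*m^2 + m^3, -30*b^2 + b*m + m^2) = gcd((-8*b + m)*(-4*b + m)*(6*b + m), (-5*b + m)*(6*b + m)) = 6*b + m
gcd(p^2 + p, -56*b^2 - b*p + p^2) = 1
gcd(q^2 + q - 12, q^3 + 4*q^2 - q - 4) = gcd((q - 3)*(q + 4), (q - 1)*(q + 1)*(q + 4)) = q + 4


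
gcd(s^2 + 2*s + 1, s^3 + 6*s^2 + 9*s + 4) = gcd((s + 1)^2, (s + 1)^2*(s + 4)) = s^2 + 2*s + 1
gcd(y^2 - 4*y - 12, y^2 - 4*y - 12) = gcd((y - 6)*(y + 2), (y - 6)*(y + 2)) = y^2 - 4*y - 12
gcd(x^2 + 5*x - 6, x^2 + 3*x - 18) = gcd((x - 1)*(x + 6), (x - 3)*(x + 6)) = x + 6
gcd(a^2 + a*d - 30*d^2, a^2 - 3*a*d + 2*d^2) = 1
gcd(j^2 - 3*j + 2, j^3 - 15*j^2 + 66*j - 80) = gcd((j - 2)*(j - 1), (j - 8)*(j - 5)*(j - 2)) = j - 2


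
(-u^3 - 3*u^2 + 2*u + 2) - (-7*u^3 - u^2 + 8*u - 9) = 6*u^3 - 2*u^2 - 6*u + 11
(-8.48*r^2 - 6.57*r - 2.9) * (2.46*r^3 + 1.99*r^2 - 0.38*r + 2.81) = -20.8608*r^5 - 33.0374*r^4 - 16.9859*r^3 - 27.1032*r^2 - 17.3597*r - 8.149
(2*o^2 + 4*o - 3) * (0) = 0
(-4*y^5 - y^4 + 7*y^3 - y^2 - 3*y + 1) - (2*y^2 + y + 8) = -4*y^5 - y^4 + 7*y^3 - 3*y^2 - 4*y - 7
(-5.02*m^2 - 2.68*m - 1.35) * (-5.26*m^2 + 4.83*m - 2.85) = 26.4052*m^4 - 10.1498*m^3 + 8.4636*m^2 + 1.1175*m + 3.8475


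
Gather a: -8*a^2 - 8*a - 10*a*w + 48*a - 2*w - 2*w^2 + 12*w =-8*a^2 + a*(40 - 10*w) - 2*w^2 + 10*w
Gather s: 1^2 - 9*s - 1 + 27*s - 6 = 18*s - 6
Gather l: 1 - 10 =-9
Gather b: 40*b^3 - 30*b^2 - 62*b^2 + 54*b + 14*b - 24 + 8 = 40*b^3 - 92*b^2 + 68*b - 16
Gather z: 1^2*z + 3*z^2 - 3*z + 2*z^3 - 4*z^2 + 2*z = 2*z^3 - z^2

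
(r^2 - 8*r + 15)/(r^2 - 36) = (r^2 - 8*r + 15)/(r^2 - 36)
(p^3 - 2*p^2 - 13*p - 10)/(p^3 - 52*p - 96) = (p^2 - 4*p - 5)/(p^2 - 2*p - 48)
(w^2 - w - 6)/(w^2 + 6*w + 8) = (w - 3)/(w + 4)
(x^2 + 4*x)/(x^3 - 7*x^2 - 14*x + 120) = x/(x^2 - 11*x + 30)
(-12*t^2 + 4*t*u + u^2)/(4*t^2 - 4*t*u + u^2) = (-6*t - u)/(2*t - u)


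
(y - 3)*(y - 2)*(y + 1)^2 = y^4 - 3*y^3 - 3*y^2 + 7*y + 6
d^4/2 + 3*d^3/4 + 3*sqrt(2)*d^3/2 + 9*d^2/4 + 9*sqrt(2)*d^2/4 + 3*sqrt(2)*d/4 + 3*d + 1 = (d/2 + sqrt(2))*(d + 1/2)*(d + 1)*(d + sqrt(2))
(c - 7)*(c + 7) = c^2 - 49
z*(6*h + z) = 6*h*z + z^2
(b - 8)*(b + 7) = b^2 - b - 56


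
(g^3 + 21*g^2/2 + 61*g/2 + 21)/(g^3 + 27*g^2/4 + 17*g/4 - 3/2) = 2*(2*g + 7)/(4*g - 1)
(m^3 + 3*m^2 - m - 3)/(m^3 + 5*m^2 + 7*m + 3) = (m - 1)/(m + 1)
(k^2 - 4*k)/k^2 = (k - 4)/k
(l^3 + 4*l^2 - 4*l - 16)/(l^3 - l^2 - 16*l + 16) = (l^2 - 4)/(l^2 - 5*l + 4)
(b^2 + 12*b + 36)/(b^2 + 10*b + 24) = (b + 6)/(b + 4)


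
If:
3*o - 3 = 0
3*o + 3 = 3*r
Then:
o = 1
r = 2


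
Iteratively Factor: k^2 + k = (k + 1)*(k)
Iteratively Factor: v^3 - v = (v - 1)*(v^2 + v) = (v - 1)*(v + 1)*(v)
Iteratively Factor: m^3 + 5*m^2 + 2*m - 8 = (m + 4)*(m^2 + m - 2) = (m + 2)*(m + 4)*(m - 1)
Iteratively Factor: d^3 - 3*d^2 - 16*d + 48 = (d - 4)*(d^2 + d - 12) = (d - 4)*(d - 3)*(d + 4)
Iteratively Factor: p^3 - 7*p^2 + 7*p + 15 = (p - 5)*(p^2 - 2*p - 3) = (p - 5)*(p + 1)*(p - 3)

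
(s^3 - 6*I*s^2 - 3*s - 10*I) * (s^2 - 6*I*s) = s^5 - 12*I*s^4 - 39*s^3 + 8*I*s^2 - 60*s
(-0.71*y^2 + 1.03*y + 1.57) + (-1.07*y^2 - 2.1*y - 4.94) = -1.78*y^2 - 1.07*y - 3.37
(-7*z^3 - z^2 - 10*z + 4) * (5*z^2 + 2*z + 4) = -35*z^5 - 19*z^4 - 80*z^3 - 4*z^2 - 32*z + 16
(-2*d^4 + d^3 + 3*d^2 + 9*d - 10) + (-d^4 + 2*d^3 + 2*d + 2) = -3*d^4 + 3*d^3 + 3*d^2 + 11*d - 8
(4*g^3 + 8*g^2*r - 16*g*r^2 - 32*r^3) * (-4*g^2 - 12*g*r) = -16*g^5 - 80*g^4*r - 32*g^3*r^2 + 320*g^2*r^3 + 384*g*r^4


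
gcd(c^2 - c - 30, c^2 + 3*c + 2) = 1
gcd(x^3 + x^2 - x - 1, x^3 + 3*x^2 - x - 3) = x^2 - 1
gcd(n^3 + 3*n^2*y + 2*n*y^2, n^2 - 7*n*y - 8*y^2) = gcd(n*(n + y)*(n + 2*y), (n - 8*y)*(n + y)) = n + y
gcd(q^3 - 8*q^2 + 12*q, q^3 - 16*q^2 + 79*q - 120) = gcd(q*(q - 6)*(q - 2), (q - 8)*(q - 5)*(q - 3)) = 1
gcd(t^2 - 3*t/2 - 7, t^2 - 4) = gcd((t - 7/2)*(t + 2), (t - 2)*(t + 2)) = t + 2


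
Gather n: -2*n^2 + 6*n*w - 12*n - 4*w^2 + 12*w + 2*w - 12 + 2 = -2*n^2 + n*(6*w - 12) - 4*w^2 + 14*w - 10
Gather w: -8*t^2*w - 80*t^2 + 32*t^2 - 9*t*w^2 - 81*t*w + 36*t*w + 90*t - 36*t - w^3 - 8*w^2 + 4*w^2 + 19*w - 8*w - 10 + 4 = -48*t^2 + 54*t - w^3 + w^2*(-9*t - 4) + w*(-8*t^2 - 45*t + 11) - 6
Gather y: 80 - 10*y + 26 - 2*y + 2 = 108 - 12*y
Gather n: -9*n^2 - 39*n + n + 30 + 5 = -9*n^2 - 38*n + 35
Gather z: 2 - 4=-2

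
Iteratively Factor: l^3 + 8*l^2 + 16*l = (l)*(l^2 + 8*l + 16) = l*(l + 4)*(l + 4)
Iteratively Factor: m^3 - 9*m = (m - 3)*(m^2 + 3*m) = (m - 3)*(m + 3)*(m)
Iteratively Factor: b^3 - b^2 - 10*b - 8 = (b - 4)*(b^2 + 3*b + 2) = (b - 4)*(b + 1)*(b + 2)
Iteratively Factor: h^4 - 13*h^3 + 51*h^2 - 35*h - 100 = (h - 5)*(h^3 - 8*h^2 + 11*h + 20) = (h - 5)*(h - 4)*(h^2 - 4*h - 5) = (h - 5)*(h - 4)*(h + 1)*(h - 5)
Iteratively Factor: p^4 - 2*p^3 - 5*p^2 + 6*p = (p - 3)*(p^3 + p^2 - 2*p) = p*(p - 3)*(p^2 + p - 2) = p*(p - 3)*(p + 2)*(p - 1)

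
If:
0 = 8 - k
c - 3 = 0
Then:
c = 3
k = 8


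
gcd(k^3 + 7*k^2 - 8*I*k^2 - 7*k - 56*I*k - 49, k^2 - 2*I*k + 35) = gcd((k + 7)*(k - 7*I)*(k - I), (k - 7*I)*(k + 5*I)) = k - 7*I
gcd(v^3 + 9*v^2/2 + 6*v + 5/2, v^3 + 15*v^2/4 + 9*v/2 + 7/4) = v^2 + 2*v + 1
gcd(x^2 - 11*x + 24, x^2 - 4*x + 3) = x - 3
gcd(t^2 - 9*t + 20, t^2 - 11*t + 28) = t - 4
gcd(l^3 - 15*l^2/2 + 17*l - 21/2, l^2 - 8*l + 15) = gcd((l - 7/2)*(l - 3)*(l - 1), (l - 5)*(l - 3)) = l - 3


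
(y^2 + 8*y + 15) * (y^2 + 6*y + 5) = y^4 + 14*y^3 + 68*y^2 + 130*y + 75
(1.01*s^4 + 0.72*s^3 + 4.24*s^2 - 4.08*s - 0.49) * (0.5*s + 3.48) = 0.505*s^5 + 3.8748*s^4 + 4.6256*s^3 + 12.7152*s^2 - 14.4434*s - 1.7052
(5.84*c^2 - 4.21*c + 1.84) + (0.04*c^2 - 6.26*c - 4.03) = 5.88*c^2 - 10.47*c - 2.19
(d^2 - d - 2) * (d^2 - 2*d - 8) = d^4 - 3*d^3 - 8*d^2 + 12*d + 16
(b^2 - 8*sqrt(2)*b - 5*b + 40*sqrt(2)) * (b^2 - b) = b^4 - 8*sqrt(2)*b^3 - 6*b^3 + 5*b^2 + 48*sqrt(2)*b^2 - 40*sqrt(2)*b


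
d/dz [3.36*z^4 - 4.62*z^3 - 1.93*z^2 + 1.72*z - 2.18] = 13.44*z^3 - 13.86*z^2 - 3.86*z + 1.72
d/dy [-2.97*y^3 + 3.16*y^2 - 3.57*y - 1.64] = -8.91*y^2 + 6.32*y - 3.57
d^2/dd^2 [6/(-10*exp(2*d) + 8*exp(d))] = 12*((5*exp(d) - 4)*(5*exp(d) - 1) - 2*(5*exp(d) - 2)^2)*exp(-d)/(5*exp(d) - 4)^3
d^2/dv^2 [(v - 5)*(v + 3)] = 2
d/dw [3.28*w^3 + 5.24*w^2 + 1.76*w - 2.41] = 9.84*w^2 + 10.48*w + 1.76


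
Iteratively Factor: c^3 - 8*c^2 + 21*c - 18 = (c - 2)*(c^2 - 6*c + 9) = (c - 3)*(c - 2)*(c - 3)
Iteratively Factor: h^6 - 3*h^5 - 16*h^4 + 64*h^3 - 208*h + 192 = (h + 4)*(h^5 - 7*h^4 + 12*h^3 + 16*h^2 - 64*h + 48) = (h - 3)*(h + 4)*(h^4 - 4*h^3 + 16*h - 16) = (h - 3)*(h + 2)*(h + 4)*(h^3 - 6*h^2 + 12*h - 8) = (h - 3)*(h - 2)*(h + 2)*(h + 4)*(h^2 - 4*h + 4) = (h - 3)*(h - 2)^2*(h + 2)*(h + 4)*(h - 2)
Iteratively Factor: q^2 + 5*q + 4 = (q + 1)*(q + 4)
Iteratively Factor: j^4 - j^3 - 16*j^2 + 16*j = (j - 4)*(j^3 + 3*j^2 - 4*j) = (j - 4)*(j - 1)*(j^2 + 4*j) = j*(j - 4)*(j - 1)*(j + 4)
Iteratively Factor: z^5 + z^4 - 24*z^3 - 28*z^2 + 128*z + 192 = (z - 3)*(z^4 + 4*z^3 - 12*z^2 - 64*z - 64) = (z - 3)*(z + 4)*(z^3 - 12*z - 16) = (z - 3)*(z + 2)*(z + 4)*(z^2 - 2*z - 8) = (z - 3)*(z + 2)^2*(z + 4)*(z - 4)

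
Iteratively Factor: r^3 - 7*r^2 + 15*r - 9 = (r - 3)*(r^2 - 4*r + 3) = (r - 3)*(r - 1)*(r - 3)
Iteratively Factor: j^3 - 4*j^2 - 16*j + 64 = (j - 4)*(j^2 - 16) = (j - 4)^2*(j + 4)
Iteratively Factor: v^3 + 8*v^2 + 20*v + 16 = (v + 4)*(v^2 + 4*v + 4) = (v + 2)*(v + 4)*(v + 2)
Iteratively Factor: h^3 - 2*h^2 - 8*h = (h - 4)*(h^2 + 2*h) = h*(h - 4)*(h + 2)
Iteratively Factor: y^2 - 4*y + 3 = (y - 1)*(y - 3)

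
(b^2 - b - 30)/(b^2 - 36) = (b + 5)/(b + 6)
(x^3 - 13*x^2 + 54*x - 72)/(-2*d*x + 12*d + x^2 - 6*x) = (x^2 - 7*x + 12)/(-2*d + x)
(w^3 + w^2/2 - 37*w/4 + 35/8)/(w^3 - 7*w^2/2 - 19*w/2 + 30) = (w^2 + 3*w - 7/4)/(w^2 - w - 12)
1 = 1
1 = 1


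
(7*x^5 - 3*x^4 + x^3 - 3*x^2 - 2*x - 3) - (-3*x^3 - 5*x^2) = 7*x^5 - 3*x^4 + 4*x^3 + 2*x^2 - 2*x - 3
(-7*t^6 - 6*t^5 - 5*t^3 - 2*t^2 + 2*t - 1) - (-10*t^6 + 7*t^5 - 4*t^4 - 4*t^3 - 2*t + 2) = 3*t^6 - 13*t^5 + 4*t^4 - t^3 - 2*t^2 + 4*t - 3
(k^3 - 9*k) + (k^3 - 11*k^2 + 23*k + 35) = 2*k^3 - 11*k^2 + 14*k + 35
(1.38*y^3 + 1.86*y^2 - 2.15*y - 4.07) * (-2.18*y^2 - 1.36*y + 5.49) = -3.0084*y^5 - 5.9316*y^4 + 9.7336*y^3 + 22.008*y^2 - 6.2683*y - 22.3443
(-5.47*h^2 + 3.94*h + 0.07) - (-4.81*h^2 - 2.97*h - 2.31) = -0.66*h^2 + 6.91*h + 2.38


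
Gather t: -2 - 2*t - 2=-2*t - 4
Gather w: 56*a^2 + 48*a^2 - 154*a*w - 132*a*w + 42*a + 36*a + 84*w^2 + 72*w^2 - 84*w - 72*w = 104*a^2 + 78*a + 156*w^2 + w*(-286*a - 156)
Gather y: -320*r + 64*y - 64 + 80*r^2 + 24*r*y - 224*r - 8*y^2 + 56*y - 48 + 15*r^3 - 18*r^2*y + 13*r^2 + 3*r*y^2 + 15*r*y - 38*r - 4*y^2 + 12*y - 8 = 15*r^3 + 93*r^2 - 582*r + y^2*(3*r - 12) + y*(-18*r^2 + 39*r + 132) - 120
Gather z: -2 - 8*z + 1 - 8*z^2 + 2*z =-8*z^2 - 6*z - 1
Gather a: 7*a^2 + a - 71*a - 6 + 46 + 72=7*a^2 - 70*a + 112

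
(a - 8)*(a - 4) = a^2 - 12*a + 32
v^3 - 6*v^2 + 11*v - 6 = (v - 3)*(v - 2)*(v - 1)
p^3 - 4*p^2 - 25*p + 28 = (p - 7)*(p - 1)*(p + 4)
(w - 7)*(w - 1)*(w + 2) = w^3 - 6*w^2 - 9*w + 14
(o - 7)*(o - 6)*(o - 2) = o^3 - 15*o^2 + 68*o - 84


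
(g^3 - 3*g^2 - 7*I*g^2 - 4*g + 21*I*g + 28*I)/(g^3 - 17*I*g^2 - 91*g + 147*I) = (g^2 - 3*g - 4)/(g^2 - 10*I*g - 21)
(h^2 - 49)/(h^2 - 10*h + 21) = (h + 7)/(h - 3)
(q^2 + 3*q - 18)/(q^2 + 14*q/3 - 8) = 3*(q - 3)/(3*q - 4)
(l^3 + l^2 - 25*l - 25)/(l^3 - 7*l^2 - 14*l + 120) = (l^2 + 6*l + 5)/(l^2 - 2*l - 24)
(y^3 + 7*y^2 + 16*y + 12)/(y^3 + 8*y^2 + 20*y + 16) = (y + 3)/(y + 4)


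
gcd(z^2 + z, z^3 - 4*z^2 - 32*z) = z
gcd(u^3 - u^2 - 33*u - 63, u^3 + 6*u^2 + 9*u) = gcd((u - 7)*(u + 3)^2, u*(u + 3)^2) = u^2 + 6*u + 9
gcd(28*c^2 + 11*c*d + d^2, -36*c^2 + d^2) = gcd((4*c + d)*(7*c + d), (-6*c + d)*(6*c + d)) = 1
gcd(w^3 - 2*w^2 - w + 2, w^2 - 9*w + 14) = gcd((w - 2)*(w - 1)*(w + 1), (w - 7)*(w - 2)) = w - 2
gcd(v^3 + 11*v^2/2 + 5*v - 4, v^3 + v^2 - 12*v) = v + 4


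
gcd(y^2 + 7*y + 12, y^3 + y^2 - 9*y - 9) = y + 3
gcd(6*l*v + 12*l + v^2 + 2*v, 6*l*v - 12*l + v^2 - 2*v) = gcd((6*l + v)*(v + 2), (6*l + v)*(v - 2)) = 6*l + v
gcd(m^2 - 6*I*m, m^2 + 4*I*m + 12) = 1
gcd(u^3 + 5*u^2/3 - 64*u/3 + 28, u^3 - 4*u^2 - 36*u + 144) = u + 6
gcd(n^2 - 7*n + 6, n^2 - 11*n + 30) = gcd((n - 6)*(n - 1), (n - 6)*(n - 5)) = n - 6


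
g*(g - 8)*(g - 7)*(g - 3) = g^4 - 18*g^3 + 101*g^2 - 168*g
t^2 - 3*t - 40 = (t - 8)*(t + 5)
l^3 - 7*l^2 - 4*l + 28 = (l - 7)*(l - 2)*(l + 2)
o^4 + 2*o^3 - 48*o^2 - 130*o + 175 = (o - 7)*(o - 1)*(o + 5)^2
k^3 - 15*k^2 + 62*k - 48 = (k - 8)*(k - 6)*(k - 1)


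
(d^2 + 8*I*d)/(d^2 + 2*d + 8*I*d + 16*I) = d/(d + 2)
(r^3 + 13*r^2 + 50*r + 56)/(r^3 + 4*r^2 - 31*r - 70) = (r + 4)/(r - 5)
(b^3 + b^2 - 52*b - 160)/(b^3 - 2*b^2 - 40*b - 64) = (b + 5)/(b + 2)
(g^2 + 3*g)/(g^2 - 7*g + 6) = g*(g + 3)/(g^2 - 7*g + 6)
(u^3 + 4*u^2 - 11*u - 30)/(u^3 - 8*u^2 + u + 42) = (u + 5)/(u - 7)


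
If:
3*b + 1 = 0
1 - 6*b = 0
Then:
No Solution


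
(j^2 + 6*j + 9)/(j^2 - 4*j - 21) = (j + 3)/(j - 7)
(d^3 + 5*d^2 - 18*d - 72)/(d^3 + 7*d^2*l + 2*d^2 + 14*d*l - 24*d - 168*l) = (d + 3)/(d + 7*l)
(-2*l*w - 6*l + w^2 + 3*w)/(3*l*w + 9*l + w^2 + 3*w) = (-2*l + w)/(3*l + w)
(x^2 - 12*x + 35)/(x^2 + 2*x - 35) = (x - 7)/(x + 7)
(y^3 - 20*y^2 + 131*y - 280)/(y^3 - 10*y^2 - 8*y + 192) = (y^2 - 12*y + 35)/(y^2 - 2*y - 24)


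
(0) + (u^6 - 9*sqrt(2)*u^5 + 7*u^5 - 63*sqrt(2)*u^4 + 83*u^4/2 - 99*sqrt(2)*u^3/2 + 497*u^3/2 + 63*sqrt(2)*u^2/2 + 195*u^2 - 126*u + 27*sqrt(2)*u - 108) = u^6 - 9*sqrt(2)*u^5 + 7*u^5 - 63*sqrt(2)*u^4 + 83*u^4/2 - 99*sqrt(2)*u^3/2 + 497*u^3/2 + 63*sqrt(2)*u^2/2 + 195*u^2 - 126*u + 27*sqrt(2)*u - 108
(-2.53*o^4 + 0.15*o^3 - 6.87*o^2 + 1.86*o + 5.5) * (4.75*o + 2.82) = -12.0175*o^5 - 6.4221*o^4 - 32.2095*o^3 - 10.5384*o^2 + 31.3702*o + 15.51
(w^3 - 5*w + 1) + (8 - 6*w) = w^3 - 11*w + 9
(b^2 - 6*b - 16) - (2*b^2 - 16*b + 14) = -b^2 + 10*b - 30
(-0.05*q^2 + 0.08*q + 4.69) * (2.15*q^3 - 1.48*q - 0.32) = -0.1075*q^5 + 0.172*q^4 + 10.1575*q^3 - 0.1024*q^2 - 6.9668*q - 1.5008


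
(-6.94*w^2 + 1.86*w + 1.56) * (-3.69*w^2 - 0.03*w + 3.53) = 25.6086*w^4 - 6.6552*w^3 - 30.3104*w^2 + 6.519*w + 5.5068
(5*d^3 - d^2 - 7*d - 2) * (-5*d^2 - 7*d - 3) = -25*d^5 - 30*d^4 + 27*d^3 + 62*d^2 + 35*d + 6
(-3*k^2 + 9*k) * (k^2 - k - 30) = -3*k^4 + 12*k^3 + 81*k^2 - 270*k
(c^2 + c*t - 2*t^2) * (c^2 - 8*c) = c^4 + c^3*t - 8*c^3 - 2*c^2*t^2 - 8*c^2*t + 16*c*t^2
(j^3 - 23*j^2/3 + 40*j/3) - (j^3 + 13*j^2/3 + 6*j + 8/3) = -12*j^2 + 22*j/3 - 8/3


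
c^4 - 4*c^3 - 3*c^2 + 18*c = c*(c - 3)^2*(c + 2)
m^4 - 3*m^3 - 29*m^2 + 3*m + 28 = (m - 7)*(m - 1)*(m + 1)*(m + 4)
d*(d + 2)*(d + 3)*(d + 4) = d^4 + 9*d^3 + 26*d^2 + 24*d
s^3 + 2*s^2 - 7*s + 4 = (s - 1)^2*(s + 4)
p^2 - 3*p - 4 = (p - 4)*(p + 1)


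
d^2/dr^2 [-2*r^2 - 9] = -4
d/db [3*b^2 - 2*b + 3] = 6*b - 2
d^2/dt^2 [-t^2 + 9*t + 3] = -2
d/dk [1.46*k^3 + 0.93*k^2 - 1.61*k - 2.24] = 4.38*k^2 + 1.86*k - 1.61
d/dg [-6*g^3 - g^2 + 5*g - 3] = -18*g^2 - 2*g + 5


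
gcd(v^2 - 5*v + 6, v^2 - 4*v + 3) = v - 3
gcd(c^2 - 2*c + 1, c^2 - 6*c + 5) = c - 1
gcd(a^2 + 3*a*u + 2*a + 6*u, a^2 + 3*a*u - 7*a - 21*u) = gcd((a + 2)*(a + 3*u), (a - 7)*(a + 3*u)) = a + 3*u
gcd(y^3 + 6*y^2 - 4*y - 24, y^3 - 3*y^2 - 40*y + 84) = y^2 + 4*y - 12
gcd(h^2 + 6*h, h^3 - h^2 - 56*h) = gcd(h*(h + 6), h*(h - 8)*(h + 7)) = h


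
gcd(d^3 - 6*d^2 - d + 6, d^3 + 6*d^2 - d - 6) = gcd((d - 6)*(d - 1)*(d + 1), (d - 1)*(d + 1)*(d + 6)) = d^2 - 1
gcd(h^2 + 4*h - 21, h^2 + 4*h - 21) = h^2 + 4*h - 21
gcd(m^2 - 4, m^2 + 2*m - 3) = 1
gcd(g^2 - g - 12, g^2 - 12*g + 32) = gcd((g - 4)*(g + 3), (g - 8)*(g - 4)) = g - 4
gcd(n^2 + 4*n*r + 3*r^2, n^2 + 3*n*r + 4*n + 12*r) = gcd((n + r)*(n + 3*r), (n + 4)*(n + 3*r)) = n + 3*r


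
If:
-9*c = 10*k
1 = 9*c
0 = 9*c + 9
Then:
No Solution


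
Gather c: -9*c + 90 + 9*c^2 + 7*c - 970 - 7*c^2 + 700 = 2*c^2 - 2*c - 180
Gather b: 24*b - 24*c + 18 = 24*b - 24*c + 18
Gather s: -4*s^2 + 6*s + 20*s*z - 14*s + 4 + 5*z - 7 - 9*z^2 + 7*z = -4*s^2 + s*(20*z - 8) - 9*z^2 + 12*z - 3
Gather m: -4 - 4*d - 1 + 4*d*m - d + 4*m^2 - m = -5*d + 4*m^2 + m*(4*d - 1) - 5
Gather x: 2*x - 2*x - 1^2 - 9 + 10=0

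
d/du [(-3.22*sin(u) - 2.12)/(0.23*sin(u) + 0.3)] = -0.4784*cos(u)/(0.23*sin(u) + 0.3)^2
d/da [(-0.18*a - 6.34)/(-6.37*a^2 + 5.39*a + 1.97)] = (-1.1466*a^2 - 80.7716*a + 33.818)/(40.5769*a^4 - 68.6686*a^3 + 3.9543*a^2 + 21.2366*a + 3.8809)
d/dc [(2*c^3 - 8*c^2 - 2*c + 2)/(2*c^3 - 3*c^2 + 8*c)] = 2*(5*c^4 + 20*c^3 - 41*c^2 + 6*c - 8)/(c^2*(4*c^4 - 12*c^3 + 41*c^2 - 48*c + 64))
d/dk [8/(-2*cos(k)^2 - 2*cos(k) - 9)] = -(16*sin(k) + 16*sin(2*k))/(2*cos(k) + cos(2*k) + 10)^2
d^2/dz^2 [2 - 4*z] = 0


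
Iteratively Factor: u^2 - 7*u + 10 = (u - 5)*(u - 2)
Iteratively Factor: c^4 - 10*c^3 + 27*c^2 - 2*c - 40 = (c - 4)*(c^3 - 6*c^2 + 3*c + 10) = (c - 5)*(c - 4)*(c^2 - c - 2) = (c - 5)*(c - 4)*(c - 2)*(c + 1)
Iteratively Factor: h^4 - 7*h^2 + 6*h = (h - 2)*(h^3 + 2*h^2 - 3*h) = (h - 2)*(h + 3)*(h^2 - h) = h*(h - 2)*(h + 3)*(h - 1)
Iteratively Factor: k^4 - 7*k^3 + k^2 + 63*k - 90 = (k + 3)*(k^3 - 10*k^2 + 31*k - 30) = (k - 2)*(k + 3)*(k^2 - 8*k + 15) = (k - 5)*(k - 2)*(k + 3)*(k - 3)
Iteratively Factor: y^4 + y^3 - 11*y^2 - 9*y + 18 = (y - 1)*(y^3 + 2*y^2 - 9*y - 18) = (y - 3)*(y - 1)*(y^2 + 5*y + 6) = (y - 3)*(y - 1)*(y + 2)*(y + 3)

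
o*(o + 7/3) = o^2 + 7*o/3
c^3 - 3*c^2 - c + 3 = (c - 3)*(c - 1)*(c + 1)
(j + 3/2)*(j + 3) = j^2 + 9*j/2 + 9/2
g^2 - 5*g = g*(g - 5)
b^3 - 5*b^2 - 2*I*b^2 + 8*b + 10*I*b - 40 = (b - 5)*(b - 4*I)*(b + 2*I)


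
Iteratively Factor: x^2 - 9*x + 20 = (x - 4)*(x - 5)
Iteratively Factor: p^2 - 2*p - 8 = (p - 4)*(p + 2)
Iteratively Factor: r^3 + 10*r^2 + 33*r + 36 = (r + 3)*(r^2 + 7*r + 12) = (r + 3)*(r + 4)*(r + 3)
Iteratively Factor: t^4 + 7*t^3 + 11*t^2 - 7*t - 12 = (t + 1)*(t^3 + 6*t^2 + 5*t - 12) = (t - 1)*(t + 1)*(t^2 + 7*t + 12) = (t - 1)*(t + 1)*(t + 4)*(t + 3)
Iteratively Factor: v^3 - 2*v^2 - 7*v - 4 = (v + 1)*(v^2 - 3*v - 4) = (v + 1)^2*(v - 4)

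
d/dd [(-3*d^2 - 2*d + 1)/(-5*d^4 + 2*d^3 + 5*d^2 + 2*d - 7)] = 2*(-15*d^5 - 12*d^4 + 14*d^3 - d^2 + 16*d + 6)/(25*d^8 - 20*d^7 - 46*d^6 + 103*d^4 - 8*d^3 - 66*d^2 - 28*d + 49)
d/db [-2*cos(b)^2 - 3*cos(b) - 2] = (4*cos(b) + 3)*sin(b)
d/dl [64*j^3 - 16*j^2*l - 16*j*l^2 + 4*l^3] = -16*j^2 - 32*j*l + 12*l^2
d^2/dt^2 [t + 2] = 0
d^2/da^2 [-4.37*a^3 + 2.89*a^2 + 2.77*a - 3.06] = 5.78 - 26.22*a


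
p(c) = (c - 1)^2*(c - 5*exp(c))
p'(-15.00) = 736.00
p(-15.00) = -3840.00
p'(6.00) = -70515.04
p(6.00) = -50278.60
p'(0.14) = 6.14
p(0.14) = -4.15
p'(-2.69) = 31.35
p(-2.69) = -41.25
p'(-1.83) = 16.48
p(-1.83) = -21.08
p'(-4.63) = 82.83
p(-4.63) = -148.30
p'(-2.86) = 34.92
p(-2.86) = -46.88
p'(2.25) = -185.53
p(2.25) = -70.61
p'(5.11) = -20742.76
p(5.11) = -13906.28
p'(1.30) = -11.79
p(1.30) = -1.53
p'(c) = (1 - 5*exp(c))*(c - 1)^2 + (c - 5*exp(c))*(2*c - 2) = (c - 1)*(2*c + (1 - 5*exp(c))*(c - 1) - 10*exp(c))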